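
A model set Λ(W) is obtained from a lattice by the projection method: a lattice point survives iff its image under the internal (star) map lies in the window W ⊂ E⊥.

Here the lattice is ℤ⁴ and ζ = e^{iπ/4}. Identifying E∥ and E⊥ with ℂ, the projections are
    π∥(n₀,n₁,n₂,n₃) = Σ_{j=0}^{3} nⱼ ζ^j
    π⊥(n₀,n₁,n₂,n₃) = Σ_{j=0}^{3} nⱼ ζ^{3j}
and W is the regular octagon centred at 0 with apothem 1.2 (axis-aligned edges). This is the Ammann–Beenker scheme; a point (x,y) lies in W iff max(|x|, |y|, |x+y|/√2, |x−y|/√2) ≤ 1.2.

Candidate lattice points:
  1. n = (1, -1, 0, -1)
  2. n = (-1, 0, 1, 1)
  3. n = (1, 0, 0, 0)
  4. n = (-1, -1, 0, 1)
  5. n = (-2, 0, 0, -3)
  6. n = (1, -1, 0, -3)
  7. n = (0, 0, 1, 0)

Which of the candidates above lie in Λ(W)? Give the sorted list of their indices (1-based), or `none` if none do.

2, 3, 4, 7

Internal map: ζ^{3j} for j=0..3 gives (1,0), (−√2/2,√2/2), (0,−1), (√2/2,√2/2).
candidate 1: n = (1, -1, 0, -1) → π⊥ ≈ (+1.0000, -1.4142); max(|x|,|y|,|x±y|/√2) = 1.7071 > 1.2 ⇒ ∉ W
candidate 2: n = (-1, 0, 1, 1) → π⊥ ≈ (-0.2929, -0.2929); max(|x|,|y|,|x±y|/√2) = 0.4142 ≤ 1.2 ⇒ ∈ W
candidate 3: n = (1, 0, 0, 0) → π⊥ ≈ (+1.0000, +0.0000); max(|x|,|y|,|x±y|/√2) = 1.0000 ≤ 1.2 ⇒ ∈ W
candidate 4: n = (-1, -1, 0, 1) → π⊥ ≈ (+0.4142, +0.0000); max(|x|,|y|,|x±y|/√2) = 0.4142 ≤ 1.2 ⇒ ∈ W
candidate 5: n = (-2, 0, 0, -3) → π⊥ ≈ (-4.1213, -2.1213); max(|x|,|y|,|x±y|/√2) = 4.4142 > 1.2 ⇒ ∉ W
candidate 6: n = (1, -1, 0, -3) → π⊥ ≈ (-0.4142, -2.8284); max(|x|,|y|,|x±y|/√2) = 2.8284 > 1.2 ⇒ ∉ W
candidate 7: n = (0, 0, 1, 0) → π⊥ ≈ (+0.0000, -1.0000); max(|x|,|y|,|x±y|/√2) = 1.0000 ≤ 1.2 ⇒ ∈ W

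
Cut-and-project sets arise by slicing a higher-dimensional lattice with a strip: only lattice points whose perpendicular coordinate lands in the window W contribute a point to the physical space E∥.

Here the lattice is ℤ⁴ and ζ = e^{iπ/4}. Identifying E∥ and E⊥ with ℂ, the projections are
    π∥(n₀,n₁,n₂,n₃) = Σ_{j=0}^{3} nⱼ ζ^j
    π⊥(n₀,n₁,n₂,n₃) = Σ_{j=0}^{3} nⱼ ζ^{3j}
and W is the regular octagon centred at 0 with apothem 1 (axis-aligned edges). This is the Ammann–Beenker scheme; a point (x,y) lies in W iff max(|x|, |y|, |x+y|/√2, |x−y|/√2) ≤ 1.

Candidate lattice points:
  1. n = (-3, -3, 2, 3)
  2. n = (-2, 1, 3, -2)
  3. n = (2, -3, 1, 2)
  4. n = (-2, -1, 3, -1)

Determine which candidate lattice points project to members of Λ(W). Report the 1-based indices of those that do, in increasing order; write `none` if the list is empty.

With ζ = e^{iπ/4} the internal vectors are ζ^0,ζ^3,ζ^6,ζ^9.
#1 (-3, -3, 2, 3): internal (1.2426, -2.0000); octagon support 2.2929 vs apothem 1 → ∉ W
#2 (-2, 1, 3, -2): internal (-4.1213, -3.7071); octagon support 5.5355 vs apothem 1 → ∉ W
#3 (2, -3, 1, 2): internal (5.5355, -1.7071); octagon support 5.5355 vs apothem 1 → ∉ W
#4 (-2, -1, 3, -1): internal (-2.0000, -4.4142); octagon support 4.5355 vs apothem 1 → ∉ W

none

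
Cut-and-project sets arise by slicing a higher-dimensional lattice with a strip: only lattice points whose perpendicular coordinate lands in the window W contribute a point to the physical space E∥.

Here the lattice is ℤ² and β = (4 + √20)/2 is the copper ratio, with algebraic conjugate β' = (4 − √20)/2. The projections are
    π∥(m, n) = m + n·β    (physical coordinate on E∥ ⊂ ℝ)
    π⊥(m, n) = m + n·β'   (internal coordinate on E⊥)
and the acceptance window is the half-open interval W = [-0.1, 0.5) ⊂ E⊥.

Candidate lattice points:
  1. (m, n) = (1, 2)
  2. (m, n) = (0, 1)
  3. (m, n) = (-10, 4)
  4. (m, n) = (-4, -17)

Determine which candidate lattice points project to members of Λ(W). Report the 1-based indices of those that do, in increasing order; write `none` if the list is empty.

Compute β' = (4−√20)/2 = -0.2361, so π⊥(m,n) = m -0.2361·n.
#1 (1,2): internal coord 1 + (2)·β' = +0.5279; +0.5279 ∉ [-0.1, 0.5) → out
#2 (0,1): internal coord 0 + (1)·β' = -0.2361; -0.2361 ∉ [-0.1, 0.5) → out
#3 (-10,4): internal coord -10 + (4)·β' = -10.9443; -10.9443 ∉ [-0.1, 0.5) → out
#4 (-4,-17): internal coord -4 + (-17)·β' = +0.0132; +0.0132 ∈ [-0.1, 0.5) → IN Λ

4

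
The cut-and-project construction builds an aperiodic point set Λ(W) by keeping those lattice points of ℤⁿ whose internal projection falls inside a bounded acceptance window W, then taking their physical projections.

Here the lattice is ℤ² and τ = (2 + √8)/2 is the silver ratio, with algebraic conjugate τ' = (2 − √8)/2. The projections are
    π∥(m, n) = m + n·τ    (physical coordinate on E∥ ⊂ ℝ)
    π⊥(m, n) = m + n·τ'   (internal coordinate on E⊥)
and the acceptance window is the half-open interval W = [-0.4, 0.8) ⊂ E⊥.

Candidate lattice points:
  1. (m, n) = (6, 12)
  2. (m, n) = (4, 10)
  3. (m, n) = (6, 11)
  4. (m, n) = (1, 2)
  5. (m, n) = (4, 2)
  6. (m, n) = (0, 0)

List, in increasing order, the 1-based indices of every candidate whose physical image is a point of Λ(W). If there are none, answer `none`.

τ' = (2−√8)/2 ≈ -0.41421.
#1 (6,12): internal coord 6 + (12)·τ' = +1.02944; +1.02944 ∉ [-0.4, 0.8) → out
#2 (4,10): internal coord 4 + (10)·τ' = -0.14214; -0.14214 ∈ [-0.4, 0.8) → IN Λ
#3 (6,11): internal coord 6 + (11)·τ' = +1.44365; +1.44365 ∉ [-0.4, 0.8) → out
#4 (1,2): internal coord 1 + (2)·τ' = +0.17157; +0.17157 ∈ [-0.4, 0.8) → IN Λ
#5 (4,2): internal coord 4 + (2)·τ' = +3.17157; +3.17157 ∉ [-0.4, 0.8) → out
#6 (0,0): internal coord 0 + (0)·τ' = +0.00000; +0.00000 ∈ [-0.4, 0.8) → IN Λ

2, 4, 6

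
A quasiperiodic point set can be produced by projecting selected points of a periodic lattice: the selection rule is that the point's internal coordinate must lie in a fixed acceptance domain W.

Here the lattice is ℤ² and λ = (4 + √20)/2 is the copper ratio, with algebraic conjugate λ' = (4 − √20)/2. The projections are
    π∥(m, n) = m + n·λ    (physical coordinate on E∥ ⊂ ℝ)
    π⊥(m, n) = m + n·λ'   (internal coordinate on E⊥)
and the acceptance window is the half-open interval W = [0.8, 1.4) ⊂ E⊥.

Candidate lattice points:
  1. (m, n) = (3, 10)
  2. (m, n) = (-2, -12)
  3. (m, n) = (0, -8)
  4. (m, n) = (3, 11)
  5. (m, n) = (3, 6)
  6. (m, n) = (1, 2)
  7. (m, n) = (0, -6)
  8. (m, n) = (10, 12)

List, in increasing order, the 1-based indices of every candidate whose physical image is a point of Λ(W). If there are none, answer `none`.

λ' = (4−√20)/2 ≈ -0.2361.
[1] lift (3,10): star map gives 0.6393; window check 0.8 ≤ 0.6393 < 1.4 is false → out
[2] lift (-2,-12): star map gives 0.8328; window check 0.8 ≤ 0.8328 < 1.4 is true → IN Λ
[3] lift (0,-8): star map gives 1.8885; window check 0.8 ≤ 1.8885 < 1.4 is false → out
[4] lift (3,11): star map gives 0.4033; window check 0.8 ≤ 0.4033 < 1.4 is false → out
[5] lift (3,6): star map gives 1.5836; window check 0.8 ≤ 1.5836 < 1.4 is false → out
[6] lift (1,2): star map gives 0.5279; window check 0.8 ≤ 0.5279 < 1.4 is false → out
[7] lift (0,-6): star map gives 1.4164; window check 0.8 ≤ 1.4164 < 1.4 is false → out
[8] lift (10,12): star map gives 7.1672; window check 0.8 ≤ 7.1672 < 1.4 is false → out

2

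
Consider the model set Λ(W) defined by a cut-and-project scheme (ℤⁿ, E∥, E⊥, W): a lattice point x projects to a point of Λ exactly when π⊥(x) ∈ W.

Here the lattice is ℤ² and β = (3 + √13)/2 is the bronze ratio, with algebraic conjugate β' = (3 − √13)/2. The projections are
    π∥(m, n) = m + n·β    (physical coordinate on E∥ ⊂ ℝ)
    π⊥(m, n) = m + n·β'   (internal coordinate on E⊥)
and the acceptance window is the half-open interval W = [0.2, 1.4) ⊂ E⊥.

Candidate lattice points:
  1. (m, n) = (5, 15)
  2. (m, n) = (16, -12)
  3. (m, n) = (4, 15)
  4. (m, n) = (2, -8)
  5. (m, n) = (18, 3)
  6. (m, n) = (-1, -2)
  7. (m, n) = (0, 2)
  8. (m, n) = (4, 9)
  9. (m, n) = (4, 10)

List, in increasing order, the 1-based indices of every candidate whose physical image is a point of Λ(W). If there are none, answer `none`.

Compute β' = (3−√13)/2 = -0.3028, so π⊥(m,n) = m -0.3028·n.
#1 (5,15): internal coord 5 + (15)·β' = +0.4584; +0.4584 ∈ [0.2, 1.4) → IN Λ
#2 (16,-12): internal coord 16 + (-12)·β' = +19.6333; +19.6333 ∉ [0.2, 1.4) → out
#3 (4,15): internal coord 4 + (15)·β' = -0.5416; -0.5416 ∉ [0.2, 1.4) → out
#4 (2,-8): internal coord 2 + (-8)·β' = +4.4222; +4.4222 ∉ [0.2, 1.4) → out
#5 (18,3): internal coord 18 + (3)·β' = +17.0917; +17.0917 ∉ [0.2, 1.4) → out
#6 (-1,-2): internal coord -1 + (-2)·β' = -0.3944; -0.3944 ∉ [0.2, 1.4) → out
#7 (0,2): internal coord 0 + (2)·β' = -0.6056; -0.6056 ∉ [0.2, 1.4) → out
#8 (4,9): internal coord 4 + (9)·β' = +1.2750; +1.2750 ∈ [0.2, 1.4) → IN Λ
#9 (4,10): internal coord 4 + (10)·β' = +0.9722; +0.9722 ∈ [0.2, 1.4) → IN Λ

1, 8, 9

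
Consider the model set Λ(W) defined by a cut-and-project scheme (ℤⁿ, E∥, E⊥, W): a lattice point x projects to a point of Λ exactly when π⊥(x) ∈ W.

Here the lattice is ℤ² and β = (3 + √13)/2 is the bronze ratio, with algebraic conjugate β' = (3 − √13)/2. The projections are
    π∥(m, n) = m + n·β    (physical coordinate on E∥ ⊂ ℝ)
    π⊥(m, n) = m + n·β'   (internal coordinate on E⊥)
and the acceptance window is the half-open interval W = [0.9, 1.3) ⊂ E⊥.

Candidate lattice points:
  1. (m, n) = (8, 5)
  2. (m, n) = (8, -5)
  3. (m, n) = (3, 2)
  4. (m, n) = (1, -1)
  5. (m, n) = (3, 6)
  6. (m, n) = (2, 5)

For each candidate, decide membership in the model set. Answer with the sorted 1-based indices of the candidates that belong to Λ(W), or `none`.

β' = (3−√13)/2 ≈ -0.30278.
candidate 1: (m,n)=(8,5) → π∥ = 8+5·β ≈ 24.51388, π⊥ = 8+5·β' ≈ 6.48612 ∉ [0.9, 1.3) ⇒ out
candidate 2: (m,n)=(8,-5) → π∥ = 8-5·β ≈ -8.51388, π⊥ = 8-5·β' ≈ 9.51388 ∉ [0.9, 1.3) ⇒ out
candidate 3: (m,n)=(3,2) → π∥ = 3+2·β ≈ 9.60555, π⊥ = 3+2·β' ≈ 2.39445 ∉ [0.9, 1.3) ⇒ out
candidate 4: (m,n)=(1,-1) → π∥ = 1-1·β ≈ -2.30278, π⊥ = 1-1·β' ≈ 1.30278 ∉ [0.9, 1.3) ⇒ out
candidate 5: (m,n)=(3,6) → π∥ = 3+6·β ≈ 22.81665, π⊥ = 3+6·β' ≈ 1.18335 ∈ [0.9, 1.3) ⇒ IN Λ
candidate 6: (m,n)=(2,5) → π∥ = 2+5·β ≈ 18.51388, π⊥ = 2+5·β' ≈ 0.48612 ∉ [0.9, 1.3) ⇒ out

5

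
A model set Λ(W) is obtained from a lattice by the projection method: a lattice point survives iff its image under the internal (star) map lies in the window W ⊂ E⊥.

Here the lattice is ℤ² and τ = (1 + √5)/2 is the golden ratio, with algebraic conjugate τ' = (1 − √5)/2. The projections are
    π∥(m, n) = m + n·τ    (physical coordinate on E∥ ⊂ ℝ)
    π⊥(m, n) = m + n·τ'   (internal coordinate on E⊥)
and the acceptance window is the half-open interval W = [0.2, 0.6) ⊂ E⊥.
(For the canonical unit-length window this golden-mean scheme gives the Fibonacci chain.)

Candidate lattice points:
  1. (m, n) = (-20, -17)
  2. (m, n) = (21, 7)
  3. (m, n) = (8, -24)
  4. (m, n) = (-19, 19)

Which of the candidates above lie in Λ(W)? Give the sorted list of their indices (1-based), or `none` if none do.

Numerically τ ≈ 1.6180 and τ' = −1/τ ≈ -0.6180.
[1] lift (-20,-17): star map gives -9.4934; window check 0.2 ≤ -9.4934 < 0.6 is false → out
[2] lift (21,7): star map gives 16.6738; window check 0.2 ≤ 16.6738 < 0.6 is false → out
[3] lift (8,-24): star map gives 22.8328; window check 0.2 ≤ 22.8328 < 0.6 is false → out
[4] lift (-19,19): star map gives -30.7426; window check 0.2 ≤ -30.7426 < 0.6 is false → out

none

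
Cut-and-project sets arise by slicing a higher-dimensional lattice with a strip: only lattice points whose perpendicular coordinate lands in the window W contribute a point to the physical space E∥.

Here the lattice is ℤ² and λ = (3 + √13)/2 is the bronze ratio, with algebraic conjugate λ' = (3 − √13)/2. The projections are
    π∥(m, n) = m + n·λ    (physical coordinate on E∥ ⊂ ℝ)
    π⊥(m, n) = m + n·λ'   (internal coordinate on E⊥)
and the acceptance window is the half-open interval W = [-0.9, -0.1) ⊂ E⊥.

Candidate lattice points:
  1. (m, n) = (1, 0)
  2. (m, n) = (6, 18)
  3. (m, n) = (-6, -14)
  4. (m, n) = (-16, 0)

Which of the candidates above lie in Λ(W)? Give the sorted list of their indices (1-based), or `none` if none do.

none

Numerically λ ≈ 3.3028 and λ' = −1/λ ≈ -0.3028.
[1] lift (1,0): star map gives 1.0000; window check -0.9 ≤ 1.0000 < -0.1 is false → out
[2] lift (6,18): star map gives 0.5500; window check -0.9 ≤ 0.5500 < -0.1 is false → out
[3] lift (-6,-14): star map gives -1.7611; window check -0.9 ≤ -1.7611 < -0.1 is false → out
[4] lift (-16,0): star map gives -16.0000; window check -0.9 ≤ -16.0000 < -0.1 is false → out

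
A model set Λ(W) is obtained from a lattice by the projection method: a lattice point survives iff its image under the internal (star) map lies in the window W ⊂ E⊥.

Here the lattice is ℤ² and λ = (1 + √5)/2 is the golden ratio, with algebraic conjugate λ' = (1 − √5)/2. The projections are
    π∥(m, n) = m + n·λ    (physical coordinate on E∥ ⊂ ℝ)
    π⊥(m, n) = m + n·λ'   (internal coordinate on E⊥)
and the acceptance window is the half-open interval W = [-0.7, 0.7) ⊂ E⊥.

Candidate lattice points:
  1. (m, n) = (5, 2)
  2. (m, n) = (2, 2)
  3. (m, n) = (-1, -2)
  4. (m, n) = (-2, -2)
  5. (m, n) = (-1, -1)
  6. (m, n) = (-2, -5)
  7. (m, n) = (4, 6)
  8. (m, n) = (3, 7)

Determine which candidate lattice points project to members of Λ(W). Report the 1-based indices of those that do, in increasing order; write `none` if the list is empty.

Compute λ' = (1−√5)/2 = -0.618034, so π⊥(m,n) = m -0.618034·n.
#1 (5,2): internal coord 5 + (2)·λ' = +3.763932; +3.763932 ∉ [-0.7, 0.7) → out
#2 (2,2): internal coord 2 + (2)·λ' = +0.763932; +0.763932 ∉ [-0.7, 0.7) → out
#3 (-1,-2): internal coord -1 + (-2)·λ' = +0.236068; +0.236068 ∈ [-0.7, 0.7) → IN Λ
#4 (-2,-2): internal coord -2 + (-2)·λ' = -0.763932; -0.763932 ∉ [-0.7, 0.7) → out
#5 (-1,-1): internal coord -1 + (-1)·λ' = -0.381966; -0.381966 ∈ [-0.7, 0.7) → IN Λ
#6 (-2,-5): internal coord -2 + (-5)·λ' = +1.090170; +1.090170 ∉ [-0.7, 0.7) → out
#7 (4,6): internal coord 4 + (6)·λ' = +0.291796; +0.291796 ∈ [-0.7, 0.7) → IN Λ
#8 (3,7): internal coord 3 + (7)·λ' = -1.326238; -1.326238 ∉ [-0.7, 0.7) → out

3, 5, 7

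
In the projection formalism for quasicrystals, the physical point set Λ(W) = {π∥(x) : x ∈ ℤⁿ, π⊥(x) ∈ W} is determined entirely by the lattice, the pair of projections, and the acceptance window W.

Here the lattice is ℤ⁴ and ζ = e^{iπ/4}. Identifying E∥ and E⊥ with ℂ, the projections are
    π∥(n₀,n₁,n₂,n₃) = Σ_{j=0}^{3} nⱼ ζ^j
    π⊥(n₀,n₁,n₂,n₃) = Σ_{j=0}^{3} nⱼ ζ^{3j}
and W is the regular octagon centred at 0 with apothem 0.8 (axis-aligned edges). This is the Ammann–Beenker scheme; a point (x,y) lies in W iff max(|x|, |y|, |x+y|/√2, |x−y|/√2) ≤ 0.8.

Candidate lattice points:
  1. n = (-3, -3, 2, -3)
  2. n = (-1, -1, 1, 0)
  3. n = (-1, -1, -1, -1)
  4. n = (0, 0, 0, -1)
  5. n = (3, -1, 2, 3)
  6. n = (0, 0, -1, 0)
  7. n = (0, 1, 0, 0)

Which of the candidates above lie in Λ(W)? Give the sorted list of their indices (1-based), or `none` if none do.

With ζ = e^{iπ/4} the internal vectors are ζ^0,ζ^3,ζ^6,ζ^9.
candidate 1: n = (-3, -3, 2, -3) → π⊥ ≈ (-3.00000, -6.24264); max(|x|,|y|,|x±y|/√2) = 6.53553 > 0.8 ⇒ ∉ W
candidate 2: n = (-1, -1, 1, 0) → π⊥ ≈ (-0.29289, -1.70711); max(|x|,|y|,|x±y|/√2) = 1.70711 > 0.8 ⇒ ∉ W
candidate 3: n = (-1, -1, -1, -1) → π⊥ ≈ (-1.00000, -0.41421); max(|x|,|y|,|x±y|/√2) = 1.00000 > 0.8 ⇒ ∉ W
candidate 4: n = (0, 0, 0, -1) → π⊥ ≈ (-0.70711, -0.70711); max(|x|,|y|,|x±y|/√2) = 1.00000 > 0.8 ⇒ ∉ W
candidate 5: n = (3, -1, 2, 3) → π⊥ ≈ (+5.82843, -0.58579); max(|x|,|y|,|x±y|/√2) = 5.82843 > 0.8 ⇒ ∉ W
candidate 6: n = (0, 0, -1, 0) → π⊥ ≈ (+0.00000, +1.00000); max(|x|,|y|,|x±y|/√2) = 1.00000 > 0.8 ⇒ ∉ W
candidate 7: n = (0, 1, 0, 0) → π⊥ ≈ (-0.70711, +0.70711); max(|x|,|y|,|x±y|/√2) = 1.00000 > 0.8 ⇒ ∉ W

none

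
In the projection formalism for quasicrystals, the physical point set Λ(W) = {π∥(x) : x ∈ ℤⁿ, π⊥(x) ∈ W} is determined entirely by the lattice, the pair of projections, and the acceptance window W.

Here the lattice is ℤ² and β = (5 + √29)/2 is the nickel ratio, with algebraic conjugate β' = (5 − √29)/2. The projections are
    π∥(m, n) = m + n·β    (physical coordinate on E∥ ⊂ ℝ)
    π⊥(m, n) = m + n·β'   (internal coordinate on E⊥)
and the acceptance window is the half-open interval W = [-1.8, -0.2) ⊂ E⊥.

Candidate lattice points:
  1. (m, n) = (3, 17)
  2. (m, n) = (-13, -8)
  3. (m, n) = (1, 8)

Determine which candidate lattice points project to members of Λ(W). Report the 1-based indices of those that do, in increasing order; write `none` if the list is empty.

1, 3

Compute β' = (5−√29)/2 = -0.1926, so π⊥(m,n) = m -0.1926·n.
[1] lift (3,17): star map gives -0.2739; window check -1.8 ≤ -0.2739 < -0.2 is true → IN Λ
[2] lift (-13,-8): star map gives -11.4593; window check -1.8 ≤ -11.4593 < -0.2 is false → out
[3] lift (1,8): star map gives -0.5407; window check -1.8 ≤ -0.5407 < -0.2 is true → IN Λ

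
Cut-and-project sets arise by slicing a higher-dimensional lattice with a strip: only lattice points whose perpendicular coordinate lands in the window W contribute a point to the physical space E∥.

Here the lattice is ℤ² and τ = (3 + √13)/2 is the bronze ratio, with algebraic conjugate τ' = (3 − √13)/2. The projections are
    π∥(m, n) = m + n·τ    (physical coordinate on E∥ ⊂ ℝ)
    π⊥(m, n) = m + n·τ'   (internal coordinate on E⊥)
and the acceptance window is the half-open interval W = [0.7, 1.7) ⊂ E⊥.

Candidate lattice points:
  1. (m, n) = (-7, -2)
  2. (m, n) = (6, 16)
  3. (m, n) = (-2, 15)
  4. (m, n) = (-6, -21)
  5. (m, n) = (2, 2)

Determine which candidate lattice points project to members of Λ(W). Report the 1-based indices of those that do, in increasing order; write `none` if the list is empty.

2, 5

Numerically τ ≈ 3.30278 and τ' = −1/τ ≈ -0.30278.
candidate 1: (m,n)=(-7,-2) → π∥ = -7-2·τ ≈ -13.60555, π⊥ = -7-2·τ' ≈ -6.39445 ∉ [0.7, 1.7) ⇒ out
candidate 2: (m,n)=(6,16) → π∥ = 6+16·τ ≈ 58.84441, π⊥ = 6+16·τ' ≈ 1.15559 ∈ [0.7, 1.7) ⇒ IN Λ
candidate 3: (m,n)=(-2,15) → π∥ = -2+15·τ ≈ 47.54163, π⊥ = -2+15·τ' ≈ -6.54163 ∉ [0.7, 1.7) ⇒ out
candidate 4: (m,n)=(-6,-21) → π∥ = -6-21·τ ≈ -75.35829, π⊥ = -6-21·τ' ≈ 0.35829 ∉ [0.7, 1.7) ⇒ out
candidate 5: (m,n)=(2,2) → π∥ = 2+2·τ ≈ 8.60555, π⊥ = 2+2·τ' ≈ 1.39445 ∈ [0.7, 1.7) ⇒ IN Λ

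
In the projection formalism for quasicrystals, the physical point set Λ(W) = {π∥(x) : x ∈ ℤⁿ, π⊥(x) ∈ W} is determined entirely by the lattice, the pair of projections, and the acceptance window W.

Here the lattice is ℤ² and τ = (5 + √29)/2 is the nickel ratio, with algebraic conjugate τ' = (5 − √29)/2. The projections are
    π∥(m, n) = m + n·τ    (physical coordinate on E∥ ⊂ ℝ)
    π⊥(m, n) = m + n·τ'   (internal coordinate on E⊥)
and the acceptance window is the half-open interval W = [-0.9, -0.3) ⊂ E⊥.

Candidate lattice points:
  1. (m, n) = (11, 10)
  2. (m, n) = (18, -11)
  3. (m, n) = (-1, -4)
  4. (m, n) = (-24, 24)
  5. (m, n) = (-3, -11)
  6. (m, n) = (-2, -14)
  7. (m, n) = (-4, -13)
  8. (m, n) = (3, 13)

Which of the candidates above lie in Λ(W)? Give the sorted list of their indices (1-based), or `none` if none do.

5

Numerically τ ≈ 5.1926 and τ' = −1/τ ≈ -0.1926.
#1 (11,10): internal coord 11 + (10)·τ' = +9.0742; +9.0742 ∉ [-0.9, -0.3) → out
#2 (18,-11): internal coord 18 + (-11)·τ' = +20.1184; +20.1184 ∉ [-0.9, -0.3) → out
#3 (-1,-4): internal coord -1 + (-4)·τ' = -0.2297; -0.2297 ∉ [-0.9, -0.3) → out
#4 (-24,24): internal coord -24 + (24)·τ' = -28.6220; -28.6220 ∉ [-0.9, -0.3) → out
#5 (-3,-11): internal coord -3 + (-11)·τ' = -0.8816; -0.8816 ∈ [-0.9, -0.3) → IN Λ
#6 (-2,-14): internal coord -2 + (-14)·τ' = +0.6962; +0.6962 ∉ [-0.9, -0.3) → out
#7 (-4,-13): internal coord -4 + (-13)·τ' = -1.4964; -1.4964 ∉ [-0.9, -0.3) → out
#8 (3,13): internal coord 3 + (13)·τ' = +0.4964; +0.4964 ∉ [-0.9, -0.3) → out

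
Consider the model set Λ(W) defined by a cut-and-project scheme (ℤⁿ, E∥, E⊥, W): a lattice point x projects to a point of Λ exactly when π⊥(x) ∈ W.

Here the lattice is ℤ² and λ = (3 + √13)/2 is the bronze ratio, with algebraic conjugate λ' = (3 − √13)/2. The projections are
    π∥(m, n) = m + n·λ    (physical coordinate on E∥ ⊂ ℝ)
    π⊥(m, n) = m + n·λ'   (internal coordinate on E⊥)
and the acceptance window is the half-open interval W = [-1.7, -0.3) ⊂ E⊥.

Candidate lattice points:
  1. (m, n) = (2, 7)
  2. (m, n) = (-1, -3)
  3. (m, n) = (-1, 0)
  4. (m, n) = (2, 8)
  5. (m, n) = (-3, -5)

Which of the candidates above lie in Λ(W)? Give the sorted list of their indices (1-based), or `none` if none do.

3, 4, 5

λ' = (3−√13)/2 ≈ -0.302776.
#1 (2,7): internal coord 2 + (7)·λ' = -0.119429; -0.119429 ∉ [-1.7, -0.3) → out
#2 (-1,-3): internal coord -1 + (-3)·λ' = -0.091673; -0.091673 ∉ [-1.7, -0.3) → out
#3 (-1,0): internal coord -1 + (0)·λ' = -1.000000; -1.000000 ∈ [-1.7, -0.3) → IN Λ
#4 (2,8): internal coord 2 + (8)·λ' = -0.422205; -0.422205 ∈ [-1.7, -0.3) → IN Λ
#5 (-3,-5): internal coord -3 + (-5)·λ' = -1.486122; -1.486122 ∈ [-1.7, -0.3) → IN Λ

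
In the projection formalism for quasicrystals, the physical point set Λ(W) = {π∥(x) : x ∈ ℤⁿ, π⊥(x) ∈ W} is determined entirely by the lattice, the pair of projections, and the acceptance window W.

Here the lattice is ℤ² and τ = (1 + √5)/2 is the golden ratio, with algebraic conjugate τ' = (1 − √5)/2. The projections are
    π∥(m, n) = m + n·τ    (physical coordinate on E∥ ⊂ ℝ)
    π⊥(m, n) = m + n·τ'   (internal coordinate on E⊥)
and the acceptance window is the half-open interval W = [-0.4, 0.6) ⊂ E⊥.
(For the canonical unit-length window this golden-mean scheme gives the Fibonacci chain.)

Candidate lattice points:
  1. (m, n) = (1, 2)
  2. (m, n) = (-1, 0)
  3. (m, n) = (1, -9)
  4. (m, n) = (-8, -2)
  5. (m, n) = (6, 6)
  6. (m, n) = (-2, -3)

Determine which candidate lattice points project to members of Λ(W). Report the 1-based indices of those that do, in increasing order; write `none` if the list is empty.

Numerically τ ≈ 1.618034 and τ' = −1/τ ≈ -0.618034.
#1 (1,2): internal coord 1 + (2)·τ' = -0.236068; -0.236068 ∈ [-0.4, 0.6) → IN Λ
#2 (-1,0): internal coord -1 + (0)·τ' = -1.000000; -1.000000 ∉ [-0.4, 0.6) → out
#3 (1,-9): internal coord 1 + (-9)·τ' = +6.562306; +6.562306 ∉ [-0.4, 0.6) → out
#4 (-8,-2): internal coord -8 + (-2)·τ' = -6.763932; -6.763932 ∉ [-0.4, 0.6) → out
#5 (6,6): internal coord 6 + (6)·τ' = +2.291796; +2.291796 ∉ [-0.4, 0.6) → out
#6 (-2,-3): internal coord -2 + (-3)·τ' = -0.145898; -0.145898 ∈ [-0.4, 0.6) → IN Λ

1, 6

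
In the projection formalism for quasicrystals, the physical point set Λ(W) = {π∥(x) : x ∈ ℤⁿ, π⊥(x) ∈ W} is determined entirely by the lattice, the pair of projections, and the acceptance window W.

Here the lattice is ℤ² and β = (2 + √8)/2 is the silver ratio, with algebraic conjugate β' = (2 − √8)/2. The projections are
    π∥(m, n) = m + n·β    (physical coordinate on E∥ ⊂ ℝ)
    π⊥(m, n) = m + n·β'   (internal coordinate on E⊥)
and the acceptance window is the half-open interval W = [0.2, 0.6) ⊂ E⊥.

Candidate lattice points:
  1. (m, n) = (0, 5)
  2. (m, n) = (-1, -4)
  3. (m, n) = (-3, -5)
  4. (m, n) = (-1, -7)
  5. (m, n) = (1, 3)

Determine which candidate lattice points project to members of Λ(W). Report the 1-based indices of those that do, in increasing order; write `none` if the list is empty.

Compute β' = (2−√8)/2 = -0.4142, so π⊥(m,n) = m -0.4142·n.
#1 (0,5): internal coord 0 + (5)·β' = -2.0711; -2.0711 ∉ [0.2, 0.6) → out
#2 (-1,-4): internal coord -1 + (-4)·β' = +0.6569; +0.6569 ∉ [0.2, 0.6) → out
#3 (-3,-5): internal coord -3 + (-5)·β' = -0.9289; -0.9289 ∉ [0.2, 0.6) → out
#4 (-1,-7): internal coord -1 + (-7)·β' = +1.8995; +1.8995 ∉ [0.2, 0.6) → out
#5 (1,3): internal coord 1 + (3)·β' = -0.2426; -0.2426 ∉ [0.2, 0.6) → out

none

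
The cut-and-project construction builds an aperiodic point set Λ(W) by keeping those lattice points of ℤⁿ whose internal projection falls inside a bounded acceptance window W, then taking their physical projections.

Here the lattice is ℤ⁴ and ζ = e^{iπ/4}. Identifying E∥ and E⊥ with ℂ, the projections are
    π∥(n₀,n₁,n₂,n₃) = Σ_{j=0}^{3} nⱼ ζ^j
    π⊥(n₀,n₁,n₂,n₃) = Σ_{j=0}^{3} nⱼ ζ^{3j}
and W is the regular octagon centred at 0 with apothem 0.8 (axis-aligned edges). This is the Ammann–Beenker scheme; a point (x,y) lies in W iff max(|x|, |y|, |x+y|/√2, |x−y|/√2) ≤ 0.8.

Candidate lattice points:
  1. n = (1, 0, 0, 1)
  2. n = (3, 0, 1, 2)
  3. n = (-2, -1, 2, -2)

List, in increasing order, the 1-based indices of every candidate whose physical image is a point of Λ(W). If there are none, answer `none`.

Internal map: ζ^{3j} for j=0..3 gives (1,0), (−√2/2,√2/2), (0,−1), (√2/2,√2/2).
#1 (1, 0, 0, 1): internal (1.7071, 0.7071); octagon support 1.7071 vs apothem 0.8 → ∉ W
#2 (3, 0, 1, 2): internal (4.4142, 0.4142); octagon support 4.4142 vs apothem 0.8 → ∉ W
#3 (-2, -1, 2, -2): internal (-2.7071, -4.1213); octagon support 4.8284 vs apothem 0.8 → ∉ W

none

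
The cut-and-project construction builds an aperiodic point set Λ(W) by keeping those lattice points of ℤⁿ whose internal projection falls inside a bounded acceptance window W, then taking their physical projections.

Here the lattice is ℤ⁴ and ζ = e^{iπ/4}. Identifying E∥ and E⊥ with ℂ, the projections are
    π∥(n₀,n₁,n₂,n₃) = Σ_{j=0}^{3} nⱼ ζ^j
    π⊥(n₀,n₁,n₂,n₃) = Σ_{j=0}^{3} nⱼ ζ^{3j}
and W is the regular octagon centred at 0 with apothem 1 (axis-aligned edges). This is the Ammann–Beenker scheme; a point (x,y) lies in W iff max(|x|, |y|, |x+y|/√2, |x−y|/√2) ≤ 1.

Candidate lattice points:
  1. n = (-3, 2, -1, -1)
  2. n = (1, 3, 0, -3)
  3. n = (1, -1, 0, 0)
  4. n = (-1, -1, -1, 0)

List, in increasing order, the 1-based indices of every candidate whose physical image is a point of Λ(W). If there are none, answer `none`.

Internal map: ζ^{3j} for j=0..3 gives (1,0), (−√2/2,√2/2), (0,−1), (√2/2,√2/2).
#1 (-3, 2, -1, -1): internal (-5.12132, 1.70711); octagon support 5.12132 vs apothem 1 → ∉ W
#2 (1, 3, 0, -3): internal (-3.24264, 0.00000); octagon support 3.24264 vs apothem 1 → ∉ W
#3 (1, -1, 0, 0): internal (1.70711, -0.70711); octagon support 1.70711 vs apothem 1 → ∉ W
#4 (-1, -1, -1, 0): internal (-0.29289, 0.29289); octagon support 0.41421 vs apothem 1 → ∈ W

4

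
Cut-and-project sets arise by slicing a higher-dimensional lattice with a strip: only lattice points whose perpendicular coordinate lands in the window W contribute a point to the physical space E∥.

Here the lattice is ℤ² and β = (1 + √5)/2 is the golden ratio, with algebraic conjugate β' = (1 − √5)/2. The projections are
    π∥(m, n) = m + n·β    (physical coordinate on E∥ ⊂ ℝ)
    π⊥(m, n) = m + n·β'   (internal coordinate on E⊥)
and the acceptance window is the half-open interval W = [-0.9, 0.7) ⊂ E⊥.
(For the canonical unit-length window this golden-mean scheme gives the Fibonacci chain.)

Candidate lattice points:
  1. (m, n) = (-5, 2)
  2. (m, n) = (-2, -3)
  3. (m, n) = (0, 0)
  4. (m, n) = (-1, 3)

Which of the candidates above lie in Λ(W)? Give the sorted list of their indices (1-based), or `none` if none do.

2, 3

Compute β' = (1−√5)/2 = -0.6180, so π⊥(m,n) = m -0.6180·n.
candidate 1: (m,n)=(-5,2) → π∥ = -5+2·β ≈ -1.7639, π⊥ = -5+2·β' ≈ -6.2361 ∉ [-0.9, 0.7) ⇒ out
candidate 2: (m,n)=(-2,-3) → π∥ = -2-3·β ≈ -6.8541, π⊥ = -2-3·β' ≈ -0.1459 ∈ [-0.9, 0.7) ⇒ IN Λ
candidate 3: (m,n)=(0,0) → π∥ = 0+0·β ≈ 0.0000, π⊥ = 0+0·β' ≈ 0.0000 ∈ [-0.9, 0.7) ⇒ IN Λ
candidate 4: (m,n)=(-1,3) → π∥ = -1+3·β ≈ 3.8541, π⊥ = -1+3·β' ≈ -2.8541 ∉ [-0.9, 0.7) ⇒ out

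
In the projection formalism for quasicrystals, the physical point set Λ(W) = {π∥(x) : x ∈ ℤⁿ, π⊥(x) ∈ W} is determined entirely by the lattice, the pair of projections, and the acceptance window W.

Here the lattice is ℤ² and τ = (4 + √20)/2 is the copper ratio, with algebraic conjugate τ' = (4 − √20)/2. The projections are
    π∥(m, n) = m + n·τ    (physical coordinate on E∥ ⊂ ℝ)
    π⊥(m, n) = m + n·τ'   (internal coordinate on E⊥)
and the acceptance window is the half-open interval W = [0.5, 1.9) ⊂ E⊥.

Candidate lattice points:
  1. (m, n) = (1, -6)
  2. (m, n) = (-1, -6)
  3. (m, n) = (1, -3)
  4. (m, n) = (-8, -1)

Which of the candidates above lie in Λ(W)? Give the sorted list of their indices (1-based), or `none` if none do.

3

τ' = (4−√20)/2 ≈ -0.2361.
#1 (1,-6): internal coord 1 + (-6)·τ' = +2.4164; +2.4164 ∉ [0.5, 1.9) → out
#2 (-1,-6): internal coord -1 + (-6)·τ' = +0.4164; +0.4164 ∉ [0.5, 1.9) → out
#3 (1,-3): internal coord 1 + (-3)·τ' = +1.7082; +1.7082 ∈ [0.5, 1.9) → IN Λ
#4 (-8,-1): internal coord -8 + (-1)·τ' = -7.7639; -7.7639 ∉ [0.5, 1.9) → out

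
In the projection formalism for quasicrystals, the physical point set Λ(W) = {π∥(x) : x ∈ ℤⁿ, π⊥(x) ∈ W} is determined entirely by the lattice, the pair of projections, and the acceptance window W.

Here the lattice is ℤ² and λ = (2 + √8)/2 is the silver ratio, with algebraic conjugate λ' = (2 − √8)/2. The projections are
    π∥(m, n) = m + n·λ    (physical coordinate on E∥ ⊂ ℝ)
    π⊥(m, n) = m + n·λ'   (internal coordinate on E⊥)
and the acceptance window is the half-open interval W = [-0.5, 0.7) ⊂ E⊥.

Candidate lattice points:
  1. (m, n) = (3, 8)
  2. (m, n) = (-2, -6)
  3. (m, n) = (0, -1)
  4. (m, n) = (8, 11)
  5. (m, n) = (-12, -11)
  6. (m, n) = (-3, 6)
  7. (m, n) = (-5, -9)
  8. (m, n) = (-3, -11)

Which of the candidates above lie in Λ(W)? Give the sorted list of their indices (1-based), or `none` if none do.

Compute λ' = (2−√8)/2 = -0.4142, so π⊥(m,n) = m -0.4142·n.
[1] lift (3,8): star map gives -0.3137; window check -0.5 ≤ -0.3137 < 0.7 is true → IN Λ
[2] lift (-2,-6): star map gives 0.4853; window check -0.5 ≤ 0.4853 < 0.7 is true → IN Λ
[3] lift (0,-1): star map gives 0.4142; window check -0.5 ≤ 0.4142 < 0.7 is true → IN Λ
[4] lift (8,11): star map gives 3.4437; window check -0.5 ≤ 3.4437 < 0.7 is false → out
[5] lift (-12,-11): star map gives -7.4437; window check -0.5 ≤ -7.4437 < 0.7 is false → out
[6] lift (-3,6): star map gives -5.4853; window check -0.5 ≤ -5.4853 < 0.7 is false → out
[7] lift (-5,-9): star map gives -1.2721; window check -0.5 ≤ -1.2721 < 0.7 is false → out
[8] lift (-3,-11): star map gives 1.5563; window check -0.5 ≤ 1.5563 < 0.7 is false → out

1, 2, 3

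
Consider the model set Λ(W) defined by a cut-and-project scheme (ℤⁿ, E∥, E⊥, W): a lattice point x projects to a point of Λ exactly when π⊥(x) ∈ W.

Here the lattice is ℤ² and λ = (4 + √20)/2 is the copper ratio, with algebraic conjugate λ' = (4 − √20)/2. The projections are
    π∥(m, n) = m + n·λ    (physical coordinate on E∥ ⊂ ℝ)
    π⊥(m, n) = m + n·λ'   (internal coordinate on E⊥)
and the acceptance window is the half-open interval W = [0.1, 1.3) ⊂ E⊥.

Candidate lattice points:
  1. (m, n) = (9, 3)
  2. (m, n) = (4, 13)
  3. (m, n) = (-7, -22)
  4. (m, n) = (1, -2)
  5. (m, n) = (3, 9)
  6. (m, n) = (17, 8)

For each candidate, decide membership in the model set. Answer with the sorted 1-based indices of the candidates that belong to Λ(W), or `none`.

Compute λ' = (4−√20)/2 = -0.2361, so π⊥(m,n) = m -0.2361·n.
#1 (9,3): internal coord 9 + (3)·λ' = +8.2918; +8.2918 ∉ [0.1, 1.3) → out
#2 (4,13): internal coord 4 + (13)·λ' = +0.9311; +0.9311 ∈ [0.1, 1.3) → IN Λ
#3 (-7,-22): internal coord -7 + (-22)·λ' = -1.8065; -1.8065 ∉ [0.1, 1.3) → out
#4 (1,-2): internal coord 1 + (-2)·λ' = +1.4721; +1.4721 ∉ [0.1, 1.3) → out
#5 (3,9): internal coord 3 + (9)·λ' = +0.8754; +0.8754 ∈ [0.1, 1.3) → IN Λ
#6 (17,8): internal coord 17 + (8)·λ' = +15.1115; +15.1115 ∉ [0.1, 1.3) → out

2, 5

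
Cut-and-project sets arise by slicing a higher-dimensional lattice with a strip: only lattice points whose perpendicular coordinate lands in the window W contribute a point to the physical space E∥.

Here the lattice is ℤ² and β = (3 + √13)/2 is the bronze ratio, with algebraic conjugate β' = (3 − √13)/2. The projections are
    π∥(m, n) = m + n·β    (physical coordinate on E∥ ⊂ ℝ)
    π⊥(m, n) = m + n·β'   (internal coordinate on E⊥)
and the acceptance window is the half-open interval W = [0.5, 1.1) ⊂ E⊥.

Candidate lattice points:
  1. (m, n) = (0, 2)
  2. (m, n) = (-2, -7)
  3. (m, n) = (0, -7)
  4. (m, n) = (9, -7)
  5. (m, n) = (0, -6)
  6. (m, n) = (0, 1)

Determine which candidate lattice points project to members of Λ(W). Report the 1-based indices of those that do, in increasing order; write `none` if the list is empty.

none

Compute β' = (3−√13)/2 = -0.30278, so π⊥(m,n) = m -0.30278·n.
[1] lift (0,2): star map gives -0.60555; window check 0.5 ≤ -0.60555 < 1.1 is false → out
[2] lift (-2,-7): star map gives 0.11943; window check 0.5 ≤ 0.11943 < 1.1 is false → out
[3] lift (0,-7): star map gives 2.11943; window check 0.5 ≤ 2.11943 < 1.1 is false → out
[4] lift (9,-7): star map gives 11.11943; window check 0.5 ≤ 11.11943 < 1.1 is false → out
[5] lift (0,-6): star map gives 1.81665; window check 0.5 ≤ 1.81665 < 1.1 is false → out
[6] lift (0,1): star map gives -0.30278; window check 0.5 ≤ -0.30278 < 1.1 is false → out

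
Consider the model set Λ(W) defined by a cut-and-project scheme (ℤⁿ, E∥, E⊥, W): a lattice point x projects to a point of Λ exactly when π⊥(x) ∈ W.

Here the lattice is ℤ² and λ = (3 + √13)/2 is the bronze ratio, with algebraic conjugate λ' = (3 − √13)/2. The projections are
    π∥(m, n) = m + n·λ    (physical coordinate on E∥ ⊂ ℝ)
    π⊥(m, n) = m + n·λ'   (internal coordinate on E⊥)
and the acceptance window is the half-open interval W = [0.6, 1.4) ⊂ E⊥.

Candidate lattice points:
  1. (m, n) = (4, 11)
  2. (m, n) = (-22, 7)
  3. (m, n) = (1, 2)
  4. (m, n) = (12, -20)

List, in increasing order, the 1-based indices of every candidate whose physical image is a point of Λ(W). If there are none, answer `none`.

Numerically λ ≈ 3.3028 and λ' = −1/λ ≈ -0.3028.
#1 (4,11): internal coord 4 + (11)·λ' = +0.6695; +0.6695 ∈ [0.6, 1.4) → IN Λ
#2 (-22,7): internal coord -22 + (7)·λ' = -24.1194; -24.1194 ∉ [0.6, 1.4) → out
#3 (1,2): internal coord 1 + (2)·λ' = +0.3944; +0.3944 ∉ [0.6, 1.4) → out
#4 (12,-20): internal coord 12 + (-20)·λ' = +18.0555; +18.0555 ∉ [0.6, 1.4) → out

1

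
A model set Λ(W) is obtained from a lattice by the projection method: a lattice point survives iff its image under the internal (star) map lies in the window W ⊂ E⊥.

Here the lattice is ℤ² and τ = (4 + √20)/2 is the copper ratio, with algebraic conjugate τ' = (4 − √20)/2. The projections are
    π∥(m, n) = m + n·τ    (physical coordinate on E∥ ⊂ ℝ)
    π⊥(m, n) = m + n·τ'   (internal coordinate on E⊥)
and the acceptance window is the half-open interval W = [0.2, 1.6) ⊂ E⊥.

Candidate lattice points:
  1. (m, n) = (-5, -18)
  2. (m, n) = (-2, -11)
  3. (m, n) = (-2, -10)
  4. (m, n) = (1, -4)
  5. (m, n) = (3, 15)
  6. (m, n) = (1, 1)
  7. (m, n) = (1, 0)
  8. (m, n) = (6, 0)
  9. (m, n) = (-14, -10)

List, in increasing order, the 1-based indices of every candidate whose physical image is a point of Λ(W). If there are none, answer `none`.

τ' = (4−√20)/2 ≈ -0.236068.
#1 (-5,-18): internal coord -5 + (-18)·τ' = -0.750776; -0.750776 ∉ [0.2, 1.6) → out
#2 (-2,-11): internal coord -2 + (-11)·τ' = +0.596748; +0.596748 ∈ [0.2, 1.6) → IN Λ
#3 (-2,-10): internal coord -2 + (-10)·τ' = +0.360680; +0.360680 ∈ [0.2, 1.6) → IN Λ
#4 (1,-4): internal coord 1 + (-4)·τ' = +1.944272; +1.944272 ∉ [0.2, 1.6) → out
#5 (3,15): internal coord 3 + (15)·τ' = -0.541020; -0.541020 ∉ [0.2, 1.6) → out
#6 (1,1): internal coord 1 + (1)·τ' = +0.763932; +0.763932 ∈ [0.2, 1.6) → IN Λ
#7 (1,0): internal coord 1 + (0)·τ' = +1.000000; +1.000000 ∈ [0.2, 1.6) → IN Λ
#8 (6,0): internal coord 6 + (0)·τ' = +6.000000; +6.000000 ∉ [0.2, 1.6) → out
#9 (-14,-10): internal coord -14 + (-10)·τ' = -11.639320; -11.639320 ∉ [0.2, 1.6) → out

2, 3, 6, 7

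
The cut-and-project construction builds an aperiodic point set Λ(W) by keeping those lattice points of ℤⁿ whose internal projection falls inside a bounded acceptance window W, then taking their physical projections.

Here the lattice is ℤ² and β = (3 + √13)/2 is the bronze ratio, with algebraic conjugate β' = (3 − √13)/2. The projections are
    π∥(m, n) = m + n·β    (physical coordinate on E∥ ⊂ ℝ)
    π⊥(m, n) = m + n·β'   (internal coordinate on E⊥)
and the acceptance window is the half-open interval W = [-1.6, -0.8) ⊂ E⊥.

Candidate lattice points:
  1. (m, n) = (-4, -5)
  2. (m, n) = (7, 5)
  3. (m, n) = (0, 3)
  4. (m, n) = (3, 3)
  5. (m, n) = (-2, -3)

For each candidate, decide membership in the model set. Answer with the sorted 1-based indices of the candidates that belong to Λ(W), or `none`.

β' = (3−√13)/2 ≈ -0.302776.
candidate 1: (m,n)=(-4,-5) → π∥ = -4-5·β ≈ -20.513878, π⊥ = -4-5·β' ≈ -2.486122 ∉ [-1.6, -0.8) ⇒ out
candidate 2: (m,n)=(7,5) → π∥ = 7+5·β ≈ 23.513878, π⊥ = 7+5·β' ≈ 5.486122 ∉ [-1.6, -0.8) ⇒ out
candidate 3: (m,n)=(0,3) → π∥ = 0+3·β ≈ 9.908327, π⊥ = 0+3·β' ≈ -0.908327 ∈ [-1.6, -0.8) ⇒ IN Λ
candidate 4: (m,n)=(3,3) → π∥ = 3+3·β ≈ 12.908327, π⊥ = 3+3·β' ≈ 2.091673 ∉ [-1.6, -0.8) ⇒ out
candidate 5: (m,n)=(-2,-3) → π∥ = -2-3·β ≈ -11.908327, π⊥ = -2-3·β' ≈ -1.091673 ∈ [-1.6, -0.8) ⇒ IN Λ

3, 5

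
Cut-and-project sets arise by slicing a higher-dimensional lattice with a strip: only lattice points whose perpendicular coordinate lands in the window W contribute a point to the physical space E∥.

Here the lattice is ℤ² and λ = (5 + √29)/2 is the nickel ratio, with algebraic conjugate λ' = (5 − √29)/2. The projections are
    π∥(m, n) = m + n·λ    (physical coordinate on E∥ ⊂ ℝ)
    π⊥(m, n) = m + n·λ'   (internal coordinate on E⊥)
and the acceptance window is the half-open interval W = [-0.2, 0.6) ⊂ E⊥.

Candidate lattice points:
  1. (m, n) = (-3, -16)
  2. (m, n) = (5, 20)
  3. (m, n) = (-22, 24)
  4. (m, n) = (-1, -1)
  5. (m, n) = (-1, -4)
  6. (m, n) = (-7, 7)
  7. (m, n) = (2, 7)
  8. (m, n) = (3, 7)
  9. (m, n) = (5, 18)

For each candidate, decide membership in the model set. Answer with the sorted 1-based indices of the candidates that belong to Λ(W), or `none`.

λ' = (5−√29)/2 ≈ -0.19258.
candidate 1: (m,n)=(-3,-16) → π∥ = -3-16·λ ≈ -86.08132, π⊥ = -3-16·λ' ≈ 0.08132 ∈ [-0.2, 0.6) ⇒ IN Λ
candidate 2: (m,n)=(5,20) → π∥ = 5+20·λ ≈ 108.85165, π⊥ = 5+20·λ' ≈ 1.14835 ∉ [-0.2, 0.6) ⇒ out
candidate 3: (m,n)=(-22,24) → π∥ = -22+24·λ ≈ 102.62198, π⊥ = -22+24·λ' ≈ -26.62198 ∉ [-0.2, 0.6) ⇒ out
candidate 4: (m,n)=(-1,-1) → π∥ = -1-1·λ ≈ -6.19258, π⊥ = -1-1·λ' ≈ -0.80742 ∉ [-0.2, 0.6) ⇒ out
candidate 5: (m,n)=(-1,-4) → π∥ = -1-4·λ ≈ -21.77033, π⊥ = -1-4·λ' ≈ -0.22967 ∉ [-0.2, 0.6) ⇒ out
candidate 6: (m,n)=(-7,7) → π∥ = -7+7·λ ≈ 29.34808, π⊥ = -7+7·λ' ≈ -8.34808 ∉ [-0.2, 0.6) ⇒ out
candidate 7: (m,n)=(2,7) → π∥ = 2+7·λ ≈ 38.34808, π⊥ = 2+7·λ' ≈ 0.65192 ∉ [-0.2, 0.6) ⇒ out
candidate 8: (m,n)=(3,7) → π∥ = 3+7·λ ≈ 39.34808, π⊥ = 3+7·λ' ≈ 1.65192 ∉ [-0.2, 0.6) ⇒ out
candidate 9: (m,n)=(5,18) → π∥ = 5+18·λ ≈ 98.46648, π⊥ = 5+18·λ' ≈ 1.53352 ∉ [-0.2, 0.6) ⇒ out

1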